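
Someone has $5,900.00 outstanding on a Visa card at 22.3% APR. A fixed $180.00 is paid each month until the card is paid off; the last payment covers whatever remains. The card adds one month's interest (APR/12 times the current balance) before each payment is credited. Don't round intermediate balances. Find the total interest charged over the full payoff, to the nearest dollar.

$3,283

Monthly rate r = 22.3%/12 = 1.85833% = 0.0185833.
Payoff takes n = ⌈−ln(1 − rB₀/P)/ln(1+r)⌉ = ⌈51.017⌉ = 52 payments; the last is $3.00.
Total paid = 51·$180.00 + $3.00 = $9,183.00.
Total interest = total paid − principal = $9,183.00 − $5,900.00 = $3,283.00.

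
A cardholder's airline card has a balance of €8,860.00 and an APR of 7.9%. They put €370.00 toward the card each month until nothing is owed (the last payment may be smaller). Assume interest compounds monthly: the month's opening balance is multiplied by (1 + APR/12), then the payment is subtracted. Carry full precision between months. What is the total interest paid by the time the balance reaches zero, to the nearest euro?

Monthly rate r = 7.9%/12 = 0.658333% = 0.00658333.
Payoff takes n = ⌈−ln(1 − rB₀/P)/ln(1+r)⌉ = ⌈26.144⌉ = 27 payments; the last is €53.55.
Total paid = 26·€370.00 + €53.55 = €9,673.55.
Total interest = total paid − principal = €9,673.55 − €8,860.00 = €813.55.

€814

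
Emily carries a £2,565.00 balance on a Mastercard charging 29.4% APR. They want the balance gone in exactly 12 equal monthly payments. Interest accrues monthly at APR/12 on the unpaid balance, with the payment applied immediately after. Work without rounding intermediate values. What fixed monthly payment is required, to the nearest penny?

£249.30

Monthly rate r = 29.4%/12 = 2.45% = 0.0245.
Level-payment amortization: P = B₀·r / (1 − (1+r)^(−n)) = 2565.00·0.0245 / (1 − 1.0245^(−12)).
Denominator 1 − (1+r)^(−12) = 0.252077761.
P = 62.8425 / 0.252077761 ≈ 249.30.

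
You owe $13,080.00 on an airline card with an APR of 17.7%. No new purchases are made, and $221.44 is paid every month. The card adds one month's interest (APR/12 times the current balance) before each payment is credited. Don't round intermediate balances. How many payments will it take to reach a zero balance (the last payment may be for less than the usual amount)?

Monthly rate r = 17.7%/12 = 1.475% = 0.01475.
Recurrence: B ← B·(1+r) − $221.44.
Month 1: interest $192.93; balance after payment $13,051.49.
Month 2: interest $192.51; balance after payment $13,022.56.
Closed form: n = −ln(1 − rB₀/P)/ln(1+r) = −ln(0.12875)/ln(1.01475) ≈ 139.998, so the balance reaches zero during payment 140.

140 months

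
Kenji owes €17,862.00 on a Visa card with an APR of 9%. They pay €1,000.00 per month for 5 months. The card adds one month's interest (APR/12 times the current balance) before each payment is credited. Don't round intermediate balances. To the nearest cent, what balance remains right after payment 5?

€13,466.38

Monthly rate r = 9%/12 = 0.75% = 0.0075.
Each month: B ← B·(1+r) − €1,000.00.
Month 1: interest €133.97; balance after payment €16,995.97.
Month 2: interest €127.47; balance after payment €16,123.43.
Month 3: interest €120.93; balance after payment €15,244.36.
Month 4: interest €114.33; balance after payment €14,358.69.
Month 5: interest €107.69; balance after payment €13,466.38.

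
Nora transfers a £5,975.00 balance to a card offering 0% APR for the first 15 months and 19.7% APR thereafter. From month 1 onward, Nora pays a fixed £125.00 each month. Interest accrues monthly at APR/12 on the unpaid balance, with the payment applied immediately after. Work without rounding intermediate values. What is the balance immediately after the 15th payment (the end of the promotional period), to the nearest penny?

£4,100.00

Promo months 1–15 at r₀ = 0%/12 = 0; months 16+ at r₁ = 19.7%/12 = 0.0164167.
After month 15 (no interest yet): B = £5,975.00 − 15·£125.00 = £4,100.00.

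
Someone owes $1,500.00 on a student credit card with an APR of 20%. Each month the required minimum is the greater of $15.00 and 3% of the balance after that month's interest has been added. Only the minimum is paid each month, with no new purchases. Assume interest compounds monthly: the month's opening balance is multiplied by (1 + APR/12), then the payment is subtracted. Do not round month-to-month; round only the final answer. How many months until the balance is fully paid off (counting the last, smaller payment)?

128 months

Monthly rate r = 20%/12 = 1.66667% = 0.0166667.
While 3% of the post-interest balance exceeds $15.00, each month B ← (B·(1+r))·(1 − 0.03), i.e. B shrinks by the factor (1+r)·0.97 = 0.98617.
This holds for months 1–81. Entering month 82 the balance is $485.36; 3% of the post-interest balance is now below $15.00, so the flat $15.00 minimum applies from here.
From month 82 a fixed $15.00 at rate r clears $485.36 in 47 more payments. Total: 81 + 47 = 128 months.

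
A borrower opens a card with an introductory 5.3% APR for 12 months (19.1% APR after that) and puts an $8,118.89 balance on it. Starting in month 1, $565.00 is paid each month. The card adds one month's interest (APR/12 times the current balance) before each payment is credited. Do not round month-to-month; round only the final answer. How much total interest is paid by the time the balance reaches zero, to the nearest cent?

Promo months 1–12 at r₀ = 5.3%/12 = 0.00441667; months 13+ at r₁ = 19.1%/12 = 0.0159167.
After month 12: iterate B ← B·(1+r₀) − $565.00 for 12 months → $1,612.65.
Then at r₁ with $565.00/mo: n₂ = −ln(1 − r₁·B/P)/ln(1+r₁) ≈ 2.94 → 3 more payments.
Total paid = 14·$565.00 + $533.77 = $8,443.77; interest = $8,443.77 − $8,118.89 = $324.88.

$324.88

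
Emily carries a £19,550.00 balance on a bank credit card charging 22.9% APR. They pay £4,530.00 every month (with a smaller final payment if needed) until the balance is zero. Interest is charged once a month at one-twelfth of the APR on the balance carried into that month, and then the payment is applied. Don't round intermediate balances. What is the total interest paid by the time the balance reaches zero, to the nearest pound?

Monthly rate r = 22.9%/12 = 1.90833% = 0.0190833.
Payoff takes n = ⌈−ln(1 − rB₀/P)/ln(1+r)⌉ = ⌈4.547⌉ = 5 payments; the last is £2,486.83.
Total paid = 4·£4,530.00 + £2,486.83 = £20,606.83.
Total interest = total paid − principal = £20,606.83 − £19,550.00 = £1,056.83.

£1,057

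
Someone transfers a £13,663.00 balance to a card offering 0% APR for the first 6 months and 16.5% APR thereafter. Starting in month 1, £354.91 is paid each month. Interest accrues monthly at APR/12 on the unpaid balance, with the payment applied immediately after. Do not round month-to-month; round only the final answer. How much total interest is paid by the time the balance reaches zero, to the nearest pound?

£3,855

Promo months 1–6 at r₀ = 0%/12 = 0; months 7+ at r₁ = 16.5%/12 = 0.01375.
After month 6 (no interest yet): B = £13,663.00 − 6·£354.91 = £11,533.54.
Then at r₁ with £354.91/mo: n₂ = −ln(1 − r₁·B/P)/ln(1+r₁) ≈ 43.36 → 44 more payments.
Total paid = 49·£354.91 + £127.30 = £17,517.89; interest = £17,517.89 − £13,663.00 = £3,854.89.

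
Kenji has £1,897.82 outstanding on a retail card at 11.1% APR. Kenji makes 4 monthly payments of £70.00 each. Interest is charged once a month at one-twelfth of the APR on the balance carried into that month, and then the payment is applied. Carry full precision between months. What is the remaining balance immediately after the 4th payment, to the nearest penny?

Monthly rate r = 11.1%/12 = 0.925% = 0.00925.
Each month: B ← B·(1+r) − £70.00.
Month 1: interest £17.55; balance after payment £1,845.37.
Month 2: interest £17.07; balance after payment £1,792.44.
Month 3: interest £16.58; balance after payment £1,739.02.
Month 4: interest £16.09; balance after payment £1,685.11.

£1,685.11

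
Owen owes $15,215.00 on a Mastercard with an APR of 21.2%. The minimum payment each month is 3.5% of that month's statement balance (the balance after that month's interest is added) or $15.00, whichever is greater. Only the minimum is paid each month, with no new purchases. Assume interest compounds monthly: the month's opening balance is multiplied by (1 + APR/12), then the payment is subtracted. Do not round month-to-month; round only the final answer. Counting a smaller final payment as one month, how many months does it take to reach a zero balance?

Monthly rate r = 21.2%/12 = 1.76667% = 0.0176667.
While 3.5% of the post-interest balance exceeds $15.00, each month B ← (B·(1+r))·(1 − 0.035), i.e. B shrinks by the factor (1+r)·0.965 = 0.98205.
This holds for months 1–199. Entering month 200 the balance is $413.72; 3.5% of the post-interest balance is now below $15.00, so the flat $15.00 minimum applies from here.
From month 200 a fixed $15.00 at rate r clears $413.72 in 39 more payments. Total: 199 + 39 = 238 months.

238 months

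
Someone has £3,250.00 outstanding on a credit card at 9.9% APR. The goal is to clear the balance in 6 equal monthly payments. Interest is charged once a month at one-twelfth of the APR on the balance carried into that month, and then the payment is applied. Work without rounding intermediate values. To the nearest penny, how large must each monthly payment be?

£557.41

Monthly rate r = 9.9%/12 = 0.825% = 0.00825.
Level-payment amortization: P = B₀·r / (1 − (1+r)^(−n)) = 3250.00·0.00825 / (1 − 1.00825^(−6)).
Denominator 1 − (1+r)^(−6) = 0.0481015582.
P = 26.8125 / 0.0481015582 ≈ 557.41.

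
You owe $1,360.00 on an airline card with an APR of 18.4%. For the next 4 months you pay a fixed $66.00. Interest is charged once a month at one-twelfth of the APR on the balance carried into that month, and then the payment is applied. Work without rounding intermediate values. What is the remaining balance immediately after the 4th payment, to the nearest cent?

$1,175.22

Monthly rate r = 18.4%/12 = 1.53333% = 0.0153333.
Each month: B ← B·(1+r) − $66.00.
Month 1: interest $20.85; balance after payment $1,314.85.
Month 2: interest $20.16; balance after payment $1,269.01.
Month 3: interest $19.46; balance after payment $1,222.47.
Month 4: interest $18.74; balance after payment $1,175.22.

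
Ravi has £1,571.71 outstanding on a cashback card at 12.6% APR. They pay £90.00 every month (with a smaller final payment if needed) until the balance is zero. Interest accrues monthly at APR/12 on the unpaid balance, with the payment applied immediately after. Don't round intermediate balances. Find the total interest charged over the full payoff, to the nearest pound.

£174

Monthly rate r = 12.6%/12 = 1.05% = 0.0105.
Payoff takes n = ⌈−ln(1 − rB₀/P)/ln(1+r)⌉ = ⌈19.393⌉ = 20 payments; the last is £35.48.
Total paid = 19·£90.00 + £35.48 = £1,745.48.
Total interest = total paid − principal = £1,745.48 − £1,571.71 = £173.77.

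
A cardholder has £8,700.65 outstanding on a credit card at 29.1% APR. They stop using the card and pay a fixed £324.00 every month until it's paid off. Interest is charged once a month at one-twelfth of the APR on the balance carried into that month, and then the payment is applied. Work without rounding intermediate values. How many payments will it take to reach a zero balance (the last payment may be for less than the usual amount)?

44 payments

Monthly rate r = 29.1%/12 = 2.425% = 0.02425.
Recurrence: B ← B·(1+r) − £324.00.
Month 1: interest £210.99; balance after payment £8,587.64.
Month 2: interest £208.25; balance after payment £8,471.89.
Closed form: n = −ln(1 − rB₀/P)/ln(1+r) = −ln(0.34879)/ln(1.02425) ≈ 43.959, so the balance reaches zero during payment 44.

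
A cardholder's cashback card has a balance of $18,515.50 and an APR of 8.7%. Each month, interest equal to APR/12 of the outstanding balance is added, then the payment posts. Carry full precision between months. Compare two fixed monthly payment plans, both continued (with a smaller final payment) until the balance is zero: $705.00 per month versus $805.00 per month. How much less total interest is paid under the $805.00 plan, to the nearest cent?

$285.01

Monthly rate r = 8.7%/12 = 0.725% = 0.00725.
At $705.00/mo: n = ⌈−ln(1 − rB₀/P)/ln(1+r)⌉ = 30 payments (last $169.58); total interest = total paid − $18,515.50 = $2,099.08.
At $805.00/mo: 26 payments (last $204.57); total interest $1,814.07.
Interest saved = $2,099.08 − $1,814.07 = $285.01.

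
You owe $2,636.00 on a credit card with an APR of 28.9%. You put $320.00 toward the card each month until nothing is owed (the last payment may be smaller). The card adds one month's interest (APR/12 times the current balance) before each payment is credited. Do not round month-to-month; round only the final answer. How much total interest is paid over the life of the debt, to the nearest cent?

Monthly rate r = 28.9%/12 = 2.40833% = 0.0240833.
Payoff takes n = ⌈−ln(1 − rB₀/P)/ln(1+r)⌉ = ⌈9.292⌉ = 10 payments; the last is $94.21.
Total paid = 9·$320.00 + $94.21 = $2,974.21.
Total interest = total paid − principal = $2,974.21 − $2,636.00 = $338.21.

$338.21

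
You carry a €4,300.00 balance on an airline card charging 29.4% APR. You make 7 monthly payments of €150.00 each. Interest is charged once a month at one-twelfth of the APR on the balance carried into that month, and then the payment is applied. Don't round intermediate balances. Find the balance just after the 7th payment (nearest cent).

Monthly rate r = 29.4%/12 = 2.45% = 0.0245.
Each month: B ← B·(1+r) − €150.00.
Month 1: interest €105.35; balance after payment €4,255.35.
Month 2: interest €104.26; balance after payment €4,209.61.
Month 3: interest €103.14; balance after payment €4,162.74.
Month 4: interest €101.99; balance after payment €4,114.73.
Month 5: interest €100.81; balance after payment €4,065.54.
Month 6: interest €99.61; balance after payment €4,015.15.
Month 7: interest €98.37; balance after payment €3,963.52.

€3,963.52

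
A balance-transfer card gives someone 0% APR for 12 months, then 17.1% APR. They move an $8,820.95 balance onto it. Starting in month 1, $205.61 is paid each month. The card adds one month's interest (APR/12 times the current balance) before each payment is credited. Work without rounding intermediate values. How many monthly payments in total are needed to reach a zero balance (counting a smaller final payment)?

54 payments

Promo months 1–12 at r₀ = 0%/12 = 0; months 13+ at r₁ = 17.1%/12 = 0.01425.
After month 12 (no interest yet): B = $8,820.95 − 12·$205.61 = $6,353.63.
Then at r₁ with $205.61/mo: n₂ = −ln(1 − r₁·B/P)/ln(1+r₁) ≈ 41.02 → 42 more payments.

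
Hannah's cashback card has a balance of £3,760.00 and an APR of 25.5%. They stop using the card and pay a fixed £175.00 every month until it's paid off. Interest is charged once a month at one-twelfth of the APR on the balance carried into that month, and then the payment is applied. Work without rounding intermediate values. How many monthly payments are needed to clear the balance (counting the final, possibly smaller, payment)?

Monthly rate r = 25.5%/12 = 2.125% = 0.02125.
Recurrence: B ← B·(1+r) − £175.00.
Month 1: interest £79.90; balance after payment £3,664.90.
Month 2: interest £77.88; balance after payment £3,567.78.
Closed form: n = −ln(1 − rB₀/P)/ln(1+r) = −ln(0.54343)/ln(1.02125) ≈ 29.003, so the balance reaches zero during payment 30.

30 payments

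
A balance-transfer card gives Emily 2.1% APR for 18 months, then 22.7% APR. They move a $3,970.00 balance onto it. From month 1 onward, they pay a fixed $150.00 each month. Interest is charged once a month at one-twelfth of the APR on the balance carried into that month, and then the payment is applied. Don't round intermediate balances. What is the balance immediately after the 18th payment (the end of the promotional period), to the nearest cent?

$1,356.39

Promo months 1–18 at r₀ = 2.1%/12 = 0.00175; months 19+ at r₁ = 22.7%/12 = 0.0189167.
After month 18: iterate B ← B·(1+r₀) − $150.00 for 18 months → $1,356.39.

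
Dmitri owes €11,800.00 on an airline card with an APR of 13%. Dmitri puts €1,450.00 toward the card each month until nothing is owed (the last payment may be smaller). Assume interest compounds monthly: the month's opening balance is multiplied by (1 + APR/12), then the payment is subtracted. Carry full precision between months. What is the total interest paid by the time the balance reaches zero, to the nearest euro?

Monthly rate r = 13%/12 = 1.08333% = 0.0108333.
Payoff takes n = ⌈−ln(1 − rB₀/P)/ln(1+r)⌉ = ⌈8.565⌉ = 9 payments; the last is €821.61.
Total paid = 8·€1,450.00 + €821.61 = €12,421.61.
Total interest = total paid − principal = €12,421.61 − €11,800.00 = €621.61.

€622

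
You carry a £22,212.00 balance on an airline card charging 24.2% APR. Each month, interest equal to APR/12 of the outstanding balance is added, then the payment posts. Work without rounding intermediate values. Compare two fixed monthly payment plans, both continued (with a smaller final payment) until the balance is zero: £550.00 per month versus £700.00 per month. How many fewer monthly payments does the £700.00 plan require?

33 fewer payments

Monthly rate r = 24.2%/12 = 2.01667% = 0.0201667.
At £550.00/mo: n = ⌈−ln(1 − rB₀/P)/ln(1+r)⌉ = 85 payments (last £200.49); total interest = total paid − £22,212.00 = £24,188.49.
At £700.00/mo: 52 payments (last £111.53); total interest £13,599.53.
Payments saved = 85 − 52 = 33.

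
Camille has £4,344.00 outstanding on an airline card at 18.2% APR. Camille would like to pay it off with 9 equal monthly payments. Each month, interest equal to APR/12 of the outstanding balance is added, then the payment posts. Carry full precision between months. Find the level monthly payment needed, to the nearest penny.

£520.00

Monthly rate r = 18.2%/12 = 1.51667% = 0.0151667.
Level-payment amortization: P = B₀·r / (1 − (1+r)^(−n)) = 4344.00·0.0151667 / (1 − 1.01517^(−9)).
Denominator 1 − (1+r)^(−9) = 0.1266992.
P = 65.884 / 0.1266992 ≈ 520.00.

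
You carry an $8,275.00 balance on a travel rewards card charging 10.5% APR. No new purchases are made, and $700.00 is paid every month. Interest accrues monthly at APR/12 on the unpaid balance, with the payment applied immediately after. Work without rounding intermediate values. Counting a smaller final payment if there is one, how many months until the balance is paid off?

Monthly rate r = 10.5%/12 = 0.875% = 0.00875.
Recurrence: B ← B·(1+r) − $700.00.
Month 1: interest $72.41; balance after payment $7,647.41.
Month 2: interest $66.91; balance after payment $7,014.32.
Closed form: n = −ln(1 − rB₀/P)/ln(1+r) = −ln(0.89656)/ln(1.00875) ≈ 12.533, so the balance reaches zero during payment 13.

13 months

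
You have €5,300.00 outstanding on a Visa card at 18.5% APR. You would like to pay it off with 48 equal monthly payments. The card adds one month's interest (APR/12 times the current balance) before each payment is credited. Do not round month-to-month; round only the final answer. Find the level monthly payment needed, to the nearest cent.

€157.08

Monthly rate r = 18.5%/12 = 1.54167% = 0.0154167.
Level-payment amortization: P = B₀·r / (1 − (1+r)^(−n)) = 5300.00·0.0154167 / (1 − 1.01542^(−48)).
Denominator 1 − (1+r)^(−48) = 0.52018458.
P = 81.7083 / 0.52018458 ≈ 157.08.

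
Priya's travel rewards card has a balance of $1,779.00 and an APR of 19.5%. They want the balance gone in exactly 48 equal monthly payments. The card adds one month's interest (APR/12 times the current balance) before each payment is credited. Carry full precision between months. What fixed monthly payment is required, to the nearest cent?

Monthly rate r = 19.5%/12 = 1.625% = 0.01625.
Level-payment amortization: P = B₀·r / (1 − (1+r)^(−n)) = 1779.00·0.01625 / (1 − 1.01625^(−48)).
Denominator 1 − (1+r)^(−48) = 0.538710906.
P = 28.9088 / 0.538710906 ≈ 53.66.

$53.66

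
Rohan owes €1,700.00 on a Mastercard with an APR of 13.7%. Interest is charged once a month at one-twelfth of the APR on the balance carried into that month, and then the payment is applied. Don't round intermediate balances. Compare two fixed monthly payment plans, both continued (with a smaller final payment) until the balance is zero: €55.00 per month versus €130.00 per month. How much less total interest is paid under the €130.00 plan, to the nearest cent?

Monthly rate r = 13.7%/12 = 1.14167% = 0.0114167.
At €55.00/mo: n = ⌈−ln(1 − rB₀/P)/ln(1+r)⌉ = 39 payments (last €18.70); total interest = total paid − €1,700.00 = €408.70.
At €130.00/mo: 15 payments (last €31.76); total interest €151.76.
Interest saved = €408.70 − €151.76 = €256.94.

€256.94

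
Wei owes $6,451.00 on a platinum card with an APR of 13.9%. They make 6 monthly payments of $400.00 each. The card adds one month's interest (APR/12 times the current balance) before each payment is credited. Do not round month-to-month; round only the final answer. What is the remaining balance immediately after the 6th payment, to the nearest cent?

Monthly rate r = 13.9%/12 = 1.15833% = 0.0115833.
Each month: B ← B·(1+r) − $400.00.
Month 1: interest $74.72; balance after payment $6,125.72.
Month 2: interest $70.96; balance after payment $5,796.68.
Month 3: interest $67.14; balance after payment $5,463.83.
Month 4: interest $63.29; balance after payment $5,127.11.
Month 5: interest $59.39; balance after payment $4,786.50.
Month 6: interest $55.44; balance after payment $4,441.95.

$4,441.95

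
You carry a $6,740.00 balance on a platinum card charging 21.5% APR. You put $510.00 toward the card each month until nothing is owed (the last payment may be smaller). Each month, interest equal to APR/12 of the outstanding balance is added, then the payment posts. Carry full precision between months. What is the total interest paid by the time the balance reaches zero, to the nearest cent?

Monthly rate r = 21.5%/12 = 1.79167% = 0.0179167.
Payoff takes n = ⌈−ln(1 − rB₀/P)/ln(1+r)⌉ = ⌈15.216⌉ = 16 payments; the last is $111.04.
Total paid = 15·$510.00 + $111.04 = $7,761.04.
Total interest = total paid − principal = $7,761.04 − $6,740.00 = $1,021.04.

$1,021.04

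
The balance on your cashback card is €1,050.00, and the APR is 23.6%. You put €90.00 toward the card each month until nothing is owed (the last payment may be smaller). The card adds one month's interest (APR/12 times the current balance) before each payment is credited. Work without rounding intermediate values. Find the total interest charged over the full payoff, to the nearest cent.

€154.67

Monthly rate r = 23.6%/12 = 1.96667% = 0.0196667.
Payoff takes n = ⌈−ln(1 − rB₀/P)/ln(1+r)⌉ = ⌈13.383⌉ = 14 payments; the last is €34.67.
Total paid = 13·€90.00 + €34.67 = €1,204.67.
Total interest = total paid − principal = €1,204.67 − €1,050.00 = €154.67.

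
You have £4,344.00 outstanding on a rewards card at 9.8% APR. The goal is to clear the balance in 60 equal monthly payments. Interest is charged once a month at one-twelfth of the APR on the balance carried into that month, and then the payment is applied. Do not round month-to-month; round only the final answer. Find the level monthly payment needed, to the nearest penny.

Monthly rate r = 9.8%/12 = 0.816667% = 0.00816667.
Level-payment amortization: P = B₀·r / (1 − (1+r)^(−n)) = 4344.00·0.00816667 / (1 − 1.00817^(−60)).
Denominator 1 − (1+r)^(−60) = 0.386153262.
P = 35.476 / 0.386153262 ≈ 91.87.

£91.87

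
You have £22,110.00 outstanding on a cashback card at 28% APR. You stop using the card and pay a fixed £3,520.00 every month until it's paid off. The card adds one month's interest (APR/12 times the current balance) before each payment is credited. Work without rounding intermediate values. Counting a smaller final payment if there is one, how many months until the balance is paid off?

7 months

Monthly rate r = 28%/12 = 2.33333% = 0.0233333.
Recurrence: B ← B·(1+r) − £3,520.00.
Month 1: interest £515.90; balance after payment £19,105.90.
Month 2: interest £445.80; balance after payment £16,031.70.
Closed form: n = −ln(1 − rB₀/P)/ln(1+r) = −ln(0.85344)/ln(1.02333) ≈ 6.871, so the balance reaches zero during payment 7.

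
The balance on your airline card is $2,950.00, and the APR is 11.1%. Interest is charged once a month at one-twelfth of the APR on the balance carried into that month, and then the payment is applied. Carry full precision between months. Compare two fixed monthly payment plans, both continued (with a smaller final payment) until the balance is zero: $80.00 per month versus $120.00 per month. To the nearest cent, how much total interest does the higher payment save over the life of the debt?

$262.39

Monthly rate r = 11.1%/12 = 0.925% = 0.00925.
At $80.00/mo: n = ⌈−ln(1 − rB₀/P)/ln(1+r)⌉ = 46 payments (last $24.73); total interest = total paid − $2,950.00 = $674.73.
At $120.00/mo: 29 payments (last $2.34); total interest $412.34.
Interest saved = $674.73 − $412.34 = $262.39.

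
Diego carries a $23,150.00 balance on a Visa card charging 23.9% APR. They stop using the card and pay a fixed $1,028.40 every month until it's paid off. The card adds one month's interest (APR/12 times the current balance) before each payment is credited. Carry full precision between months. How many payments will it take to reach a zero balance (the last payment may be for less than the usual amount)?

31 months

Monthly rate r = 23.9%/12 = 1.99167% = 0.0199167.
Recurrence: B ← B·(1+r) − $1,028.40.
Month 1: interest $461.07; balance after payment $22,582.67.
Month 2: interest $449.77; balance after payment $22,004.04.
Closed form: n = −ln(1 − rB₀/P)/ln(1+r) = −ln(0.55166)/ln(1.01992) ≈ 30.162, so the balance reaches zero during payment 31.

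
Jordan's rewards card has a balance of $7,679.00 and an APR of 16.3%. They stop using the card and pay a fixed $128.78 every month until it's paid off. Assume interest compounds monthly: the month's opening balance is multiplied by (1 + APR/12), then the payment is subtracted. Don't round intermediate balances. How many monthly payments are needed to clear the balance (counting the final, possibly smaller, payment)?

124 payments

Monthly rate r = 16.3%/12 = 1.35833% = 0.0135833.
Recurrence: B ← B·(1+r) − $128.78.
Month 1: interest $104.31; balance after payment $7,654.53.
Month 2: interest $103.97; balance after payment $7,629.72.
Closed form: n = −ln(1 − rB₀/P)/ln(1+r) = −ln(0.19004)/ln(1.01358) ≈ 123.075, so the balance reaches zero during payment 124.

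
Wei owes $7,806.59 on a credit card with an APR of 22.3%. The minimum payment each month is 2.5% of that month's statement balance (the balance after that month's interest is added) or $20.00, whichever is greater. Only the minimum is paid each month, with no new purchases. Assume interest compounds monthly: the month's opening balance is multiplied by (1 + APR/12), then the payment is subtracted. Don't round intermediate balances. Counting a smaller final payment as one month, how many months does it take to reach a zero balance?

404 months

Monthly rate r = 22.3%/12 = 1.85833% = 0.0185833.
While 2.5% of the post-interest balance exceeds $20.00, each month B ← (B·(1+r))·(1 − 0.025), i.e. B shrinks by the factor (1+r)·0.975 = 0.99312.
This holds for months 1–333. Entering month 334 the balance is $783.17; 2.5% of the post-interest balance is now below $20.00, so the flat $20.00 minimum applies from here.
From month 334 a fixed $20.00 at rate r clears $783.17 in 71 more payments. Total: 333 + 71 = 404 months.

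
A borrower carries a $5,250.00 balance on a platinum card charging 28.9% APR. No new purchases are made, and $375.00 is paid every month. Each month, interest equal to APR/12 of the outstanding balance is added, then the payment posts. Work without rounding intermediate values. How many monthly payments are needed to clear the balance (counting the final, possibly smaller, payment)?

18 payments

Monthly rate r = 28.9%/12 = 2.40833% = 0.0240833.
Recurrence: B ← B·(1+r) − $375.00.
Month 1: interest $126.44; balance after payment $5,001.44.
Month 2: interest $120.45; balance after payment $4,746.89.
Closed form: n = −ln(1 − rB₀/P)/ln(1+r) = −ln(0.66283)/ln(1.02408) ≈ 17.280, so the balance reaches zero during payment 18.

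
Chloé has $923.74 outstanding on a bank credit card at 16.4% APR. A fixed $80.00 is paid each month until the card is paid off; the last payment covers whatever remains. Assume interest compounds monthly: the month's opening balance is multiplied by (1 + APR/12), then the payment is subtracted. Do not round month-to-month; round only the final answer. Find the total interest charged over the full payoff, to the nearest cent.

$88.57

Monthly rate r = 16.4%/12 = 1.36667% = 0.0136667.
Payoff takes n = ⌈−ln(1 − rB₀/P)/ln(1+r)⌉ = ⌈12.652⌉ = 13 payments; the last is $52.31.
Total paid = 12·$80.00 + $52.31 = $1,012.31.
Total interest = total paid − principal = $1,012.31 − $923.74 = $88.57.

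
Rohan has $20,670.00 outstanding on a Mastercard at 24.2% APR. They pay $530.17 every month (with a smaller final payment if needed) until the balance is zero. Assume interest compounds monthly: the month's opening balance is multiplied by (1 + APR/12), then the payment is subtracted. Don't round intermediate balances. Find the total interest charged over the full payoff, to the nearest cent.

Monthly rate r = 24.2%/12 = 2.01667% = 0.0201667.
Payoff takes n = ⌈−ln(1 − rB₀/P)/ln(1+r)⌉ = ⌈77.278⌉ = 78 payments; the last is $148.57.
Total paid = 77·$530.17 + $148.57 = $40,971.66.
Total interest = total paid − principal = $40,971.66 − $20,670.00 = $20,301.66.

$20,301.66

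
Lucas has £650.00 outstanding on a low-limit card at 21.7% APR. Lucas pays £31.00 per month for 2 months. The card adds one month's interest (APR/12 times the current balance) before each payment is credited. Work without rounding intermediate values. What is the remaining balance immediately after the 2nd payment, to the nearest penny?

Monthly rate r = 21.7%/12 = 1.80833% = 0.0180833.
Each month: B ← B·(1+r) − £31.00.
Month 1: interest £11.75; balance after payment £630.75.
Month 2: interest £11.41; balance after payment £611.16.

£611.16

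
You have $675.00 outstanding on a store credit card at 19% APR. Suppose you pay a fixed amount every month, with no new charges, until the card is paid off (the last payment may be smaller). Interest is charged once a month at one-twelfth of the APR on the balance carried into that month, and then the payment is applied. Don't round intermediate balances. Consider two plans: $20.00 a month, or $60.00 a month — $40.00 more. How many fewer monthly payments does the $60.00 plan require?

Monthly rate r = 19%/12 = 1.58333% = 0.0158333.
At $20.00/mo: n = ⌈−ln(1 − rB₀/P)/ln(1+r)⌉ = 49 payments (last $13.19); total interest = total paid − $675.00 = $298.19.
At $60.00/mo: 13 payments (last $29.36); total interest $74.36.
Payments saved = 49 − 13 = 36.

36 fewer payments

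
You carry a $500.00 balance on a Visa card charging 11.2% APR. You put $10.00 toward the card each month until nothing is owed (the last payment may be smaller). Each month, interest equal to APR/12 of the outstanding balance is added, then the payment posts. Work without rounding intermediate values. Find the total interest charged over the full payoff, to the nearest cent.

$176.66

Monthly rate r = 11.2%/12 = 0.933333% = 0.00933333.
Payoff takes n = ⌈−ln(1 − rB₀/P)/ln(1+r)⌉ = ⌈67.665⌉ = 68 payments; the last is $6.66.
Total paid = 67·$10.00 + $6.66 = $676.66.
Total interest = total paid − principal = $676.66 − $500.00 = $176.66.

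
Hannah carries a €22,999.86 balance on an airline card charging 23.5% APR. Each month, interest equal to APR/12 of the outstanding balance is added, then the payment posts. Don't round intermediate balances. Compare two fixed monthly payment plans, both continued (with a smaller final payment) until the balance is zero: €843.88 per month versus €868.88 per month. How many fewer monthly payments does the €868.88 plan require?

2 fewer payments

Monthly rate r = 23.5%/12 = 1.95833% = 0.0195833.
At €843.88/mo: n = ⌈−ln(1 − rB₀/P)/ln(1+r)⌉ = 40 payments (last €291.10); total interest = total paid − €22,999.86 = €10,202.56.
At €868.88/mo: 38 payments (last €585.59); total interest €9,734.29.
Payments saved = 40 − 38 = 2.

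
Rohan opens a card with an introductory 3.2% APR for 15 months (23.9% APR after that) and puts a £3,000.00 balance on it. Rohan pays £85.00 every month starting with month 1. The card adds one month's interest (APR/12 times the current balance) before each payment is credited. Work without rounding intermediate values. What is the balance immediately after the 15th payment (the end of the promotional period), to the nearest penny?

£1,823.19

Promo months 1–15 at r₀ = 3.2%/12 = 0.00266667; months 16+ at r₁ = 23.9%/12 = 0.0199167.
After month 15: iterate B ← B·(1+r₀) − £85.00 for 15 months → £1,823.19.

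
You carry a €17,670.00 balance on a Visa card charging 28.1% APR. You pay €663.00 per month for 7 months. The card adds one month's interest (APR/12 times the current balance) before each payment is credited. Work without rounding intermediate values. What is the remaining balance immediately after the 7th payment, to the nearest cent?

€15,797.95

Monthly rate r = 28.1%/12 = 2.34167% = 0.0234167.
Each month: B ← B·(1+r) − €663.00.
Month 1: interest €413.77; balance after payment €17,420.77.
Month 2: interest €407.94; balance after payment €17,165.71.
Month 3: interest €401.96; balance after payment €16,904.67.
Month 4: interest €395.85; balance after payment €16,637.52.
Month 5: interest €389.60; balance after payment €16,364.12.
Month 6: interest €383.19; balance after payment €16,084.31.
Month 7: interest €376.64; balance after payment €15,797.95.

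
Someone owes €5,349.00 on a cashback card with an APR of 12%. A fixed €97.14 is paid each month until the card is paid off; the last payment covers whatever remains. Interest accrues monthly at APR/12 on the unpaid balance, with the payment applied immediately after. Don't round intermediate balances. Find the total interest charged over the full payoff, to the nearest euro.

€2,461

Monthly rate r = 12%/12 = 1% = 0.01.
Payoff takes n = ⌈−ln(1 − rB₀/P)/ln(1+r)⌉ = ⌈80.394⌉ = 81 payments; the last is €38.42.
Total paid = 80·€97.14 + €38.42 = €7,809.62.
Total interest = total paid − principal = €7,809.62 − €5,349.00 = €2,460.62.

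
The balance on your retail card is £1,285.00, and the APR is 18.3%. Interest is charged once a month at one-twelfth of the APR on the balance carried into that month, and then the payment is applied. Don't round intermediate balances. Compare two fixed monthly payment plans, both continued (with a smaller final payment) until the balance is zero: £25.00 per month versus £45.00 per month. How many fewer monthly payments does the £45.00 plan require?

Monthly rate r = 18.3%/12 = 1.525% = 0.01525.
At £25.00/mo: n = ⌈−ln(1 − rB₀/P)/ln(1+r)⌉ = 102 payments (last £5.25); total interest = total paid − £1,285.00 = £1,245.25.
At £45.00/mo: 38 payments (last £35.07); total interest £415.07.
Payments saved = 102 − 38 = 64.

64 fewer payments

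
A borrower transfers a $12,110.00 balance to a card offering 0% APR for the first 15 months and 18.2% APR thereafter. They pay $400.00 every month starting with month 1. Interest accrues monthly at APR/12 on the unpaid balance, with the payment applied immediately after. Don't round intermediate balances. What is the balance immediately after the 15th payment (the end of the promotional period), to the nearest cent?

$6,110.00

Promo months 1–15 at r₀ = 0%/12 = 0; months 16+ at r₁ = 18.2%/12 = 0.0151667.
After month 15 (no interest yet): B = $12,110.00 − 15·$400.00 = $6,110.00.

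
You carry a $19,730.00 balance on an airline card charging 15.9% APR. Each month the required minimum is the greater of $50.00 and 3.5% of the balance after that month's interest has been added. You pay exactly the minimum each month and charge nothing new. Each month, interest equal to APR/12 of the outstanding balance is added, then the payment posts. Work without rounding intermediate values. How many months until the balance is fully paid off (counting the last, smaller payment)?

Monthly rate r = 15.9%/12 = 1.325% = 0.01325.
While 3.5% of the post-interest balance exceeds $50.00, each month B ← (B·(1+r))·(1 − 0.035), i.e. B shrinks by the factor (1+r)·0.965 = 0.97779.
This holds for months 1–118. Entering month 119 the balance is $1,392.87; 3.5% of the post-interest balance is now below $50.00, so the flat $50.00 minimum applies from here.
From month 119 a fixed $50.00 at rate r clears $1,392.87 in 35 more payments. Total: 118 + 35 = 153 months.

153 months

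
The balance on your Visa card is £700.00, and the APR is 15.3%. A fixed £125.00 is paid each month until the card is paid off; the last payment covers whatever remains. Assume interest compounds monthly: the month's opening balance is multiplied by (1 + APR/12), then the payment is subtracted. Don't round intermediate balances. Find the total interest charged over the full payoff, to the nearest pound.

£31

Monthly rate r = 15.3%/12 = 1.275% = 0.01275.
Payoff takes n = ⌈−ln(1 − rB₀/P)/ln(1+r)⌉ = ⌈5.847⌉ = 6 payments; the last is £105.97.
Total paid = 5·£125.00 + £105.97 = £730.97.
Total interest = total paid − principal = £730.97 − £700.00 = £30.97.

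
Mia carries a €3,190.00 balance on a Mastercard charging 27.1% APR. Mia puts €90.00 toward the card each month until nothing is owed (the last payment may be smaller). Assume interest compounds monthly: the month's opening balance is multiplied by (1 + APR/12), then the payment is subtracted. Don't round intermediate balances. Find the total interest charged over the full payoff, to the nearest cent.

Monthly rate r = 27.1%/12 = 2.25833% = 0.0225833.
Payoff takes n = ⌈−ln(1 − rB₀/P)/ln(1+r)⌉ = ⌈72.170⌉ = 73 payments; the last is €15.45.
Total paid = 72·€90.00 + €15.45 = €6,495.45.
Total interest = total paid − principal = €6,495.45 − €3,190.00 = €3,305.45.

€3,305.45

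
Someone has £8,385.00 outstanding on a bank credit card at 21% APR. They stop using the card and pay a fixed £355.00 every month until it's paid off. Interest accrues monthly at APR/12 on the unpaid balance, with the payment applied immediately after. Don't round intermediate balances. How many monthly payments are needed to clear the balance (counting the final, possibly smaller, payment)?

Monthly rate r = 21%/12 = 1.75% = 0.0175.
Recurrence: B ← B·(1+r) − £355.00.
Month 1: interest £146.74; balance after payment £8,176.74.
Month 2: interest £143.09; balance after payment £7,964.83.
Closed form: n = −ln(1 − rB₀/P)/ln(1+r) = −ln(0.58665)/ln(1.0175) ≈ 30.741, so the balance reaches zero during payment 31.

31 months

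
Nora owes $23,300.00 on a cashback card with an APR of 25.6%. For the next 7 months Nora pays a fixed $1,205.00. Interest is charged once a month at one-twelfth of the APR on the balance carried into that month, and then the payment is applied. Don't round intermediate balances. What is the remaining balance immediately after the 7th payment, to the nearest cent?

$18,015.79

Monthly rate r = 25.6%/12 = 2.13333% = 0.0213333.
Each month: B ← B·(1+r) − $1,205.00.
Month 1: interest $497.07; balance after payment $22,592.07.
Month 2: interest $481.96; balance after payment $21,869.03.
Month 3: interest $466.54; balance after payment $21,130.57.
Month 4: interest $450.79; balance after payment $20,376.36.
Month 5: interest $434.70; balance after payment $19,606.05.
Month 6: interest $418.26; balance after payment $18,819.31.
Month 7: interest $401.48; balance after payment $18,015.79.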